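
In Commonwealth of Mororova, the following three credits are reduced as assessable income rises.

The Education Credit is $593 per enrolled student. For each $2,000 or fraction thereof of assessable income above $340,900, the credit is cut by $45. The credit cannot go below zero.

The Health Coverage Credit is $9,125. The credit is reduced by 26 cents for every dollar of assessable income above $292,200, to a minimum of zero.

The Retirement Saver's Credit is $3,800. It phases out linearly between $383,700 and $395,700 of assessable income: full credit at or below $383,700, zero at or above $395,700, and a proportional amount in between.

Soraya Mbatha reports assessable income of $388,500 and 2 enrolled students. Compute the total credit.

$2,386

Education Credit: base = 2 × $593 = $1,186. income exceeds $340,900 by $47,600, which is 24 full-or-partial $2,000 increments; reduction = 24 × $45 = $1,080, leaving $106.
Health Coverage Credit: 26% of the $96,300 excess over $292,200 is $25,038 ≥ base, so the credit is $0.
Retirement Saver's Credit: $388,500 is $4,800 into a $12,000 phase-out range, leaving 7,200/12,000 of the credit: $3,800 × 7,200/12,000 = $2,280.
Total: $106 + $0 + $2,280 = $2,386.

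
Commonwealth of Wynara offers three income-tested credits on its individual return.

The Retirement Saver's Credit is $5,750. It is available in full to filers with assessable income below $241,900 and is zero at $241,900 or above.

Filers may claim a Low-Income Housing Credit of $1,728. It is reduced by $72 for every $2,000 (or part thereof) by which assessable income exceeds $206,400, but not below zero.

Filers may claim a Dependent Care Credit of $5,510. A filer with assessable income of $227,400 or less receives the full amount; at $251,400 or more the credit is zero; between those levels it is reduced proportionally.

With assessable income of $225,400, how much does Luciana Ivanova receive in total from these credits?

Retirement Saver's Credit: $225,400 is below the $241,900 cutoff, so the full $5,750 applies.
Low-Income Housing Credit: income exceeds $206,400 by $19,000, which is 10 full-or-partial $2,000 increments; reduction = 10 × $72 = $720, leaving $1,008.
Dependent Care Credit: $225,400 is at or below the $227,400 threshold, so the full $5,510 applies.
Total: $5,750 + $1,008 + $5,510 = $12,268.

$12,268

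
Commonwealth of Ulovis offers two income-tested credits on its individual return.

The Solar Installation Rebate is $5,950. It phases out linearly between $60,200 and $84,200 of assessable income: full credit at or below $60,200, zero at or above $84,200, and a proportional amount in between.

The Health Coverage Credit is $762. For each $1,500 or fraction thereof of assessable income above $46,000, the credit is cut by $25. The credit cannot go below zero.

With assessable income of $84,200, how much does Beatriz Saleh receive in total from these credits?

$112

Solar Installation Rebate: $84,200 is at or above $84,200, so the credit is $0.
Health Coverage Credit: income exceeds $46,000 by $38,200, which is 26 full-or-partial $1,500 increments; reduction = 26 × $25 = $650, leaving $112.
Total: $0 + $112 = $112.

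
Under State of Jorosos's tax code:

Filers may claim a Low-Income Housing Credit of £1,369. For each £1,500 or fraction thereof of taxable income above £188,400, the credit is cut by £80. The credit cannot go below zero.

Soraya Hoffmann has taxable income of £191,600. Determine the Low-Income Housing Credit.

£1,129

Low-Income Housing Credit: income exceeds £188,400 by £3,200, which is 3 full-or-partial £1,500 increments; reduction = 3 × £80 = £240, leaving £1,129.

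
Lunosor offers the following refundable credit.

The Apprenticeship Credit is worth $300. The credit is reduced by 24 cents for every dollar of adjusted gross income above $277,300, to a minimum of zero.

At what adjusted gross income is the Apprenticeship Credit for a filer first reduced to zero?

$278,550

The credit falls by 24% of each dollar above $277,300, so it reaches zero when the excess is $300 / 24% = $1,250: income = $277,300 + $1,250 = $278,550.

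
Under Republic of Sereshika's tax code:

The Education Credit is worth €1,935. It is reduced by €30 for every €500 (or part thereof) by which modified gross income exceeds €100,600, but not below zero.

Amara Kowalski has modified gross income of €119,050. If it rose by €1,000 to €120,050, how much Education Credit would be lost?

€60

At €119,050 — income exceeds €100,600 by €18,450, which is 37 full-or-partial €500 increments; reduction = 37 × €30 = €1,110, leaving €825.
At €120,050 — income exceeds €100,600 by €19,450, which is 39 full-or-partial €500 increments; reduction = 39 × €30 = €1,170, leaving €765.
Lost: €825 − €765 = €60.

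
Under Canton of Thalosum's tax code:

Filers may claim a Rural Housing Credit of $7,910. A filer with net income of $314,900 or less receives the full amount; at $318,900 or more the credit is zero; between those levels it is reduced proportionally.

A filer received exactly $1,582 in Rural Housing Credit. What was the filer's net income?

$318,100

$1,582 is 1,582/7,910 of the full $7,910, so 6,328/7,910 of the $4,000 range has been used: income = $314,900 + $4,000 × 6,328/7,910 = $318,100.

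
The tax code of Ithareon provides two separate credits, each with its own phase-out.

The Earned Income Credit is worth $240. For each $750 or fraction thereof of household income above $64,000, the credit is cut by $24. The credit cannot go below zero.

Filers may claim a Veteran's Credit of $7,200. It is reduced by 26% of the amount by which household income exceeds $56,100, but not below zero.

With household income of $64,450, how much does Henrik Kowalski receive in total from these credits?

Earned Income Credit: income exceeds $64,000 by $450, which is 1 full-or-partial $750 increment; reduction = 1 × $24 = $24, leaving $216.
Veteran's Credit: 26% of the $8,350 excess over $56,100 is $2,171; credit = $7,200 − $2,171 = $5,029.
Total: $216 + $5,029 = $5,245.

$5,245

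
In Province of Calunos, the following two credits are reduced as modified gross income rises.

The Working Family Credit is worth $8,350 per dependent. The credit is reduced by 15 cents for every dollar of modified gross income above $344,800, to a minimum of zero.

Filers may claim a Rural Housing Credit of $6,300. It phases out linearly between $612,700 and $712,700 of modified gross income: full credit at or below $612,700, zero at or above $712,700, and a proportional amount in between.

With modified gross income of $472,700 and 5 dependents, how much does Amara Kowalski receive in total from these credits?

Working Family Credit: base = 5 × $8,350 = $41,750. 15% of the $127,900 excess over $344,800 is $19,185; credit = $41,750 − $19,185 = $22,565.
Rural Housing Credit: $472,700 is at or below the $612,700 threshold, so the full $6,300 applies.
Total: $22,565 + $6,300 = $28,865.

$28,865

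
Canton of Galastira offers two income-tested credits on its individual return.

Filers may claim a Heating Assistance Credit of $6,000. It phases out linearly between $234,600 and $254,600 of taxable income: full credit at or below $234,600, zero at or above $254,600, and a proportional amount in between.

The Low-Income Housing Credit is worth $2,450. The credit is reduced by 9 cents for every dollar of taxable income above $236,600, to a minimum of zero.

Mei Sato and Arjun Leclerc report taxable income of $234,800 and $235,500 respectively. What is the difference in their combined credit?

$210

Mei ($234,800): Heating Assistance Credit: $234,800 is $200 into a $20,000 phase-out range, leaving 19,800/20,000 of the credit: $6,000 × 19,800/20,000 = $5,940. Low-Income Housing Credit: $234,800 is at or below the $236,600 threshold, so the full $2,450 applies. total $5,940 + $2,450 = $8,390
Arjun ($235,500): Heating Assistance Credit: $235,500 is $900 into a $20,000 phase-out range, leaving 19,100/20,000 of the credit: $6,000 × 19,100/20,000 = $5,730. Low-Income Housing Credit: $235,500 is at or below the $236,600 threshold, so the full $2,450 applies. total $5,730 + $2,450 = $8,180
Difference: |$8,390 − $8,180| = $210.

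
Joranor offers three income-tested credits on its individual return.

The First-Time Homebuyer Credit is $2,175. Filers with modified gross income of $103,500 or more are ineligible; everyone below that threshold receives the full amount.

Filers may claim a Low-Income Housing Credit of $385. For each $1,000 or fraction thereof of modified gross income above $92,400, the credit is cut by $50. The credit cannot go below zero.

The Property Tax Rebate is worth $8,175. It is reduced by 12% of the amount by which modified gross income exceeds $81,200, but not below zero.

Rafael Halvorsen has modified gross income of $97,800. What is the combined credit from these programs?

$8,443

First-Time Homebuyer Credit: $97,800 is below the $103,500 cutoff, so the full $2,175 applies.
Low-Income Housing Credit: income exceeds $92,400 by $5,400, which is 6 full-or-partial $1,000 increments; reduction = 6 × $50 = $300, leaving $85.
Property Tax Rebate: 12% of the $16,600 excess over $81,200 is $1,992; credit = $8,175 − $1,992 = $6,183.
Total: $2,175 + $85 + $6,183 = $8,443.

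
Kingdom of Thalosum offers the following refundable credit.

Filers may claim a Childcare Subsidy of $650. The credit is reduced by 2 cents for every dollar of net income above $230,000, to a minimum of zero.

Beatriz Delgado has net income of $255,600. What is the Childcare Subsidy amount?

Childcare Subsidy: 2% of the $25,600 excess over $230,000 is $512; credit = $650 − $512 = $138.

$138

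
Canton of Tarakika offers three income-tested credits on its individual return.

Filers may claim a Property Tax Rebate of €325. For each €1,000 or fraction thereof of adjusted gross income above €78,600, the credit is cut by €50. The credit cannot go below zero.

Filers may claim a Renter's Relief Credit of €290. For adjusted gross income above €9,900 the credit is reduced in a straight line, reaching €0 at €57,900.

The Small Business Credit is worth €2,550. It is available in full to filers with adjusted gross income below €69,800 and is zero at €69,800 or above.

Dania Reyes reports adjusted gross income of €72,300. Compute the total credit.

€325

Property Tax Rebate: €72,300 is at or below the €78,600 threshold, so the full €325 applies.
Renter's Relief Credit: €72,300 is at or above €57,900, so the credit is €0.
Small Business Credit: €72,300 meets or exceeds the €69,800 cutoff, so the credit is €0.
Total: €325 + €0 + €0 = €325.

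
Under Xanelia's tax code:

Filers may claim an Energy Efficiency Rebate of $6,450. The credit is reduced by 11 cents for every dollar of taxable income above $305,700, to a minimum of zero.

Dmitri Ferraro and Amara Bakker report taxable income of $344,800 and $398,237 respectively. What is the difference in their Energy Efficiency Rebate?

Dmitri ($344,800): Energy Efficiency Rebate: 11% of the $39,100 excess over $305,700 is $4,301; credit = $6,450 − $4,301 = $2,149.
Amara ($398,237): Energy Efficiency Rebate: 11% of the $92,537 excess over $305,700 is $10,179.07 ≥ base, so the credit is $0.
Difference: |$2,149 − $0| = $2,149.

$2,149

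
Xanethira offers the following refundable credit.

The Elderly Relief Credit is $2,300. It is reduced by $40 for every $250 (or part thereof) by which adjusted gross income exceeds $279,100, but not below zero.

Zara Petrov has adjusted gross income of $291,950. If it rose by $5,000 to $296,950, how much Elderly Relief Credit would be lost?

$220

At $291,950 — income exceeds $279,100 by $12,850, which is 52 full-or-partial $250 increments; reduction = 52 × $40 = $2,080, leaving $220.
At $296,950 — income exceeds $279,100 by $17,850 → 72 increments × $40 = $2,880 ≥ base, so the credit is $0.
Lost: $220 − $0 = $220.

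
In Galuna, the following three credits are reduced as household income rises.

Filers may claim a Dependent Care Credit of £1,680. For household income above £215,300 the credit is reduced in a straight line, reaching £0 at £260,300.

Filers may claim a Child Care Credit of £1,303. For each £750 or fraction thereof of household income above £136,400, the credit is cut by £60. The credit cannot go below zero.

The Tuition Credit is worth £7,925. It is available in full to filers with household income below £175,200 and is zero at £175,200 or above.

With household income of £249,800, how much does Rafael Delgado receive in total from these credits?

Dependent Care Credit: £249,800 is £34,500 into a £45,000 phase-out range, leaving 10,500/45,000 of the credit: £1,680 × 10,500/45,000 = £392.
Child Care Credit: income exceeds £136,400 by £113,400 → 152 increments × £60 = £9,120 ≥ base, so the credit is £0.
Tuition Credit: £249,800 meets or exceeds the £175,200 cutoff, so the credit is £0.
Total: £392 + £0 + £0 = £392.

£392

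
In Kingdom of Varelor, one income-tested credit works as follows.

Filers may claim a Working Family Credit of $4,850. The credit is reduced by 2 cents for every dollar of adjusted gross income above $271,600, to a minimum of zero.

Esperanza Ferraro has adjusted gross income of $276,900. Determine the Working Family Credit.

$4,744

Working Family Credit: 2% of the $5,300 excess over $271,600 is $106; credit = $4,850 − $106 = $4,744.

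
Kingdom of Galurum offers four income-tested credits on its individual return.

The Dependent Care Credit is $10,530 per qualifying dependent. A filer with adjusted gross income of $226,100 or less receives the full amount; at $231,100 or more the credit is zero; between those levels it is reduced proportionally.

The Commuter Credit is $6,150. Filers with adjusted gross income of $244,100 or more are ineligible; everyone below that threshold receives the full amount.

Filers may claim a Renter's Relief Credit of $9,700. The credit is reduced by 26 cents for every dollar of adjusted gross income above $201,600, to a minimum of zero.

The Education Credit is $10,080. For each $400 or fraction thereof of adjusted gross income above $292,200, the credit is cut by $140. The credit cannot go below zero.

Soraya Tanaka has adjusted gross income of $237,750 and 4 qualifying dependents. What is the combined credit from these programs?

Dependent Care Credit: base = 4 × $10,530 = $42,120. $237,750 is at or above $231,100, so the credit is $0.
Commuter Credit: $237,750 is below the $244,100 cutoff, so the full $6,150 applies.
Renter's Relief Credit: 26% of the $36,150 excess over $201,600 is $9,399; credit = $9,700 − $9,399 = $301.
Education Credit: $237,750 is at or below the $292,200 threshold, so the full $10,080 applies.
Total: $0 + $6,150 + $301 + $10,080 = $16,531.

$16,531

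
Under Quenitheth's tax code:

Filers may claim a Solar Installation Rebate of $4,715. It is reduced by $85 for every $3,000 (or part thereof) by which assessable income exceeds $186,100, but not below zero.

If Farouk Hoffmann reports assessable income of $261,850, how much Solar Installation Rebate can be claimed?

$2,505

Solar Installation Rebate: income exceeds $186,100 by $75,750, which is 26 full-or-partial $3,000 increments; reduction = 26 × $85 = $2,210, leaving $2,505.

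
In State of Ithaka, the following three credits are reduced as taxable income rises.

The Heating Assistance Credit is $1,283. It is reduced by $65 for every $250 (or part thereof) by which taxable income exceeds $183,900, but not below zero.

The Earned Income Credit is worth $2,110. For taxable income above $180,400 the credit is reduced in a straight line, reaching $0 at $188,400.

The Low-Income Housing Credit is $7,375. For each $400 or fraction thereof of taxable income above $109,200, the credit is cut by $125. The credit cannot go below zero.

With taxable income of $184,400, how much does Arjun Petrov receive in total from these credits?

Heating Assistance Credit: income exceeds $183,900 by $500, which is 2 full-or-partial $250 increments; reduction = 2 × $65 = $130, leaving $1,153.
Earned Income Credit: $184,400 is $4,000 into a $8,000 phase-out range, leaving 4,000/8,000 of the credit: $2,110 × 4,000/8,000 = $1,055.
Low-Income Housing Credit: income exceeds $109,200 by $75,200 → 188 increments × $125 = $23,500 ≥ base, so the credit is $0.
Total: $1,153 + $1,055 + $0 = $2,208.

$2,208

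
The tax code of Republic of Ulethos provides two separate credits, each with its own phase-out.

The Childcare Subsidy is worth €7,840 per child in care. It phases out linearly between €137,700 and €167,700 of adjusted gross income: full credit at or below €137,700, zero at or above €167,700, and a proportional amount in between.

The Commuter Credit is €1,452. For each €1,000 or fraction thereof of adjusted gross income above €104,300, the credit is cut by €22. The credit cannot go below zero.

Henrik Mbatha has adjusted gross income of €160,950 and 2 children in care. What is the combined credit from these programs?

€3,726

Childcare Subsidy: base = 2 × €7,840 = €15,680. €160,950 is €23,250 into a €30,000 phase-out range, leaving 6,750/30,000 of the credit: €15,680 × 6,750/30,000 = €3,528.
Commuter Credit: income exceeds €104,300 by €56,650, which is 57 full-or-partial €1,000 increments; reduction = 57 × €22 = €1,254, leaving €198.
Total: €3,528 + €198 = €3,726.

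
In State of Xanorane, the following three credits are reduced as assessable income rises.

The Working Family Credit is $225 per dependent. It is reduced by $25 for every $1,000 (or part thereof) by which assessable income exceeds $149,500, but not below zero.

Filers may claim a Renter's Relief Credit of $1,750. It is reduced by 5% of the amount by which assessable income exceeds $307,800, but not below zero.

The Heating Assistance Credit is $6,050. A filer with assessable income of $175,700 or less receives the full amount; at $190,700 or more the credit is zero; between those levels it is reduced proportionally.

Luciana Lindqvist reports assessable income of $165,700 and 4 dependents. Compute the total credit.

Working Family Credit: base = 4 × $225 = $900. income exceeds $149,500 by $16,200, which is 17 full-or-partial $1,000 increments; reduction = 17 × $25 = $425, leaving $475.
Renter's Relief Credit: $165,700 is at or below the $307,800 threshold, so the full $1,750 applies.
Heating Assistance Credit: $165,700 is at or below the $175,700 threshold, so the full $6,050 applies.
Total: $475 + $1,750 + $6,050 = $8,275.

$8,275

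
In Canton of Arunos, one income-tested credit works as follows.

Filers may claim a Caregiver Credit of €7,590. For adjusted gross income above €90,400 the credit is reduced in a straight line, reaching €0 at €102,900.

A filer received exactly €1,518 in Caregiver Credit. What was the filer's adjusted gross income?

€1,518 is 1,518/7,590 of the full €7,590, so 6,072/7,590 of the €12,500 range has been used: income = €90,400 + €12,500 × 6,072/7,590 = €100,400.

€100,400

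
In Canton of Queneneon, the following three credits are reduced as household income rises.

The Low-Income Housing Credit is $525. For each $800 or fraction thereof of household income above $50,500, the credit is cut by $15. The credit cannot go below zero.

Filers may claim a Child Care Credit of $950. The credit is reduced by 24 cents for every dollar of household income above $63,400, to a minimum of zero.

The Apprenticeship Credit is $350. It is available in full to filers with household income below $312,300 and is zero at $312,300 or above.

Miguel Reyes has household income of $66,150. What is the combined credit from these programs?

Low-Income Housing Credit: income exceeds $50,500 by $15,650, which is 20 full-or-partial $800 increments; reduction = 20 × $15 = $300, leaving $225.
Child Care Credit: 24% of the $2,750 excess over $63,400 is $660; credit = $950 − $660 = $290.
Apprenticeship Credit: $66,150 is below the $312,300 cutoff, so the full $350 applies.
Total: $225 + $290 + $350 = $865.

$865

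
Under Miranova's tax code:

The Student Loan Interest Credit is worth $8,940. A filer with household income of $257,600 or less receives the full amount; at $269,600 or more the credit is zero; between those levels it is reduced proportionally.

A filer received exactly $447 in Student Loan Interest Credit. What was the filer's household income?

$447 is 447/8,940 of the full $8,940, so 8,493/8,940 of the $12,000 range has been used: income = $257,600 + $12,000 × 8,493/8,940 = $269,000.

$269,000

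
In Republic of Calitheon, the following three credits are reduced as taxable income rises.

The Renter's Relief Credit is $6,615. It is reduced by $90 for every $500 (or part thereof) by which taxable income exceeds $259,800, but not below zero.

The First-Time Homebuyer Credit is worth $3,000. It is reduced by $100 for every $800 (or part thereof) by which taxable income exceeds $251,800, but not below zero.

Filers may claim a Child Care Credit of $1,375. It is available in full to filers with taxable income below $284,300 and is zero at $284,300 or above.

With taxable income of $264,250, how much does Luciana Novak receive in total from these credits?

Renter's Relief Credit: income exceeds $259,800 by $4,450, which is 9 full-or-partial $500 increments; reduction = 9 × $90 = $810, leaving $5,805.
First-Time Homebuyer Credit: income exceeds $251,800 by $12,450, which is 16 full-or-partial $800 increments; reduction = 16 × $100 = $1,600, leaving $1,400.
Child Care Credit: $264,250 is below the $284,300 cutoff, so the full $1,375 applies.
Total: $5,805 + $1,400 + $1,375 = $8,580.

$8,580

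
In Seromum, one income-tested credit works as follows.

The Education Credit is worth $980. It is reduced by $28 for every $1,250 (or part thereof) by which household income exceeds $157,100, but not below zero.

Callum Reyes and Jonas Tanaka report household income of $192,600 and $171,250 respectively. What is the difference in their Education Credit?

Callum ($192,600): Education Credit: income exceeds $157,100 by $35,500, which is 29 full-or-partial $1,250 increments; reduction = 29 × $28 = $812, leaving $168.
Jonas ($171,250): Education Credit: income exceeds $157,100 by $14,150, which is 12 full-or-partial $1,250 increments; reduction = 12 × $28 = $336, leaving $644.
Difference: |$168 − $644| = $476.

$476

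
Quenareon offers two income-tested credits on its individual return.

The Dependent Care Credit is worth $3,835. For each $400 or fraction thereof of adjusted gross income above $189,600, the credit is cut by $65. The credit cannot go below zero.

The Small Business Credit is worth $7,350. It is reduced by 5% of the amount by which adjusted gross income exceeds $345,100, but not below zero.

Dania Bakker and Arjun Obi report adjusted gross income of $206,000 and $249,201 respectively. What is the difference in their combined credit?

$1,170

Dania ($206,000): Dependent Care Credit: income exceeds $189,600 by $16,400, which is 41 full-or-partial $400 increments; reduction = 41 × $65 = $2,665, leaving $1,170. Small Business Credit: $206,000 is at or below the $345,100 threshold, so the full $7,350 applies. total $1,170 + $7,350 = $8,520
Arjun ($249,201): Dependent Care Credit: income exceeds $189,600 by $59,601 → 150 increments × $65 = $9,750 ≥ base, so the credit is $0. Small Business Credit: $249,201 is at or below the $345,100 threshold, so the full $7,350 applies. total $0 + $7,350 = $7,350
Difference: |$8,520 − $7,350| = $1,170.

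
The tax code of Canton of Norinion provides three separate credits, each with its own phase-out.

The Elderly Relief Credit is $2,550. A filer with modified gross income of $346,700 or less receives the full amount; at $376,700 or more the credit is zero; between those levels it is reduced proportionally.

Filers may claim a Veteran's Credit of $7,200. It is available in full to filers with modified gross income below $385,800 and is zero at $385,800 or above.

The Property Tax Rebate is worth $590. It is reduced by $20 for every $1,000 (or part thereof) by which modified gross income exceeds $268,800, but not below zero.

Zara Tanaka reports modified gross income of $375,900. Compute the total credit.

$7,268

Elderly Relief Credit: $375,900 is $29,200 into a $30,000 phase-out range, leaving 800/30,000 of the credit: $2,550 × 800/30,000 = $68.
Veteran's Credit: $375,900 is below the $385,800 cutoff, so the full $7,200 applies.
Property Tax Rebate: income exceeds $268,800 by $107,100 → 108 increments × $20 = $2,160 ≥ base, so the credit is $0.
Total: $68 + $7,200 + $0 = $7,268.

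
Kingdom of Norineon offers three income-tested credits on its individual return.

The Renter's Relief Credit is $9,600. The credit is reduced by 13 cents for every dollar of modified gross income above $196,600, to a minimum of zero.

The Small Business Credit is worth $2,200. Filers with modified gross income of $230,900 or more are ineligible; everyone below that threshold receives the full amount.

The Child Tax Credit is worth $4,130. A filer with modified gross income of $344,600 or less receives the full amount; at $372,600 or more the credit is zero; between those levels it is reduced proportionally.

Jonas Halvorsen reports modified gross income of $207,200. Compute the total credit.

$14,552

Renter's Relief Credit: 13% of the $10,600 excess over $196,600 is $1,378; credit = $9,600 − $1,378 = $8,222.
Small Business Credit: $207,200 is below the $230,900 cutoff, so the full $2,200 applies.
Child Tax Credit: $207,200 is at or below the $344,600 threshold, so the full $4,130 applies.
Total: $8,222 + $2,200 + $4,130 = $14,552.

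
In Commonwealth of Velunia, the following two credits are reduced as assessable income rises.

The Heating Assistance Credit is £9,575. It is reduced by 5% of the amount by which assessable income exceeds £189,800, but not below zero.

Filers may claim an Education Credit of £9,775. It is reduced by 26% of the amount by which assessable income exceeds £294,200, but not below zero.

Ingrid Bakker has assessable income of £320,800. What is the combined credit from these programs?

£5,884

Heating Assistance Credit: 5% of the £131,000 excess over £189,800 is £6,550; credit = £9,575 − £6,550 = £3,025.
Education Credit: 26% of the £26,600 excess over £294,200 is £6,916; credit = £9,775 − £6,916 = £2,859.
Total: £3,025 + £2,859 = £5,884.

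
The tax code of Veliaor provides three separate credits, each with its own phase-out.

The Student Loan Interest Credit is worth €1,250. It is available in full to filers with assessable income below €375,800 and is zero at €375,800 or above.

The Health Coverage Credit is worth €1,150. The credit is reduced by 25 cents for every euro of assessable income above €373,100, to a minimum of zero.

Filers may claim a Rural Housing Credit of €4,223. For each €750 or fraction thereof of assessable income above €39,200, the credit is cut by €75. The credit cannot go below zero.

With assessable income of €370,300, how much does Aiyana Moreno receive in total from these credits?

Student Loan Interest Credit: €370,300 is below the €375,800 cutoff, so the full €1,250 applies.
Health Coverage Credit: €370,300 is at or below the €373,100 threshold, so the full €1,150 applies.
Rural Housing Credit: income exceeds €39,200 by €331,100 → 442 increments × €75 = €33,150 ≥ base, so the credit is €0.
Total: €1,250 + €1,150 + €0 = €2,400.

€2,400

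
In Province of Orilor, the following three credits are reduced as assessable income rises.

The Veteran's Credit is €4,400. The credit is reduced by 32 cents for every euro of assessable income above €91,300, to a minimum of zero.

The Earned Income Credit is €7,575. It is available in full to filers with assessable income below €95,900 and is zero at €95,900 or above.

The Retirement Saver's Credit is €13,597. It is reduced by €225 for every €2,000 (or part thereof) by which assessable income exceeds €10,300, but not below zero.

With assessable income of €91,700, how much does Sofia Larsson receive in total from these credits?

Veteran's Credit: 32% of the €400 excess over €91,300 is €128; credit = €4,400 − €128 = €4,272.
Earned Income Credit: €91,700 is below the €95,900 cutoff, so the full €7,575 applies.
Retirement Saver's Credit: income exceeds €10,300 by €81,400, which is 41 full-or-partial €2,000 increments; reduction = 41 × €225 = €9,225, leaving €4,372.
Total: €4,272 + €7,575 + €4,372 = €16,219.

€16,219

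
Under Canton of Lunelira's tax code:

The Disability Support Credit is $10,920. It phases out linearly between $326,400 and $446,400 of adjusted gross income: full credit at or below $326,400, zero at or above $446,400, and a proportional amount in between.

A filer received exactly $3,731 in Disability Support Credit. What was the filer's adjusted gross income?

$3,731 is 3,731/10,920 of the full $10,920, so 7,189/10,920 of the $120,000 range has been used: income = $326,400 + $120,000 × 7,189/10,920 = $405,400.

$405,400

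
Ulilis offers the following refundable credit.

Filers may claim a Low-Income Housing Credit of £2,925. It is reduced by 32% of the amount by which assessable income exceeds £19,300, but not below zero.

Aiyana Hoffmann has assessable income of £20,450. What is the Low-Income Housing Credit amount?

Low-Income Housing Credit: 32% of the £1,150 excess over £19,300 is £368; credit = £2,925 − £368 = £2,557.

£2,557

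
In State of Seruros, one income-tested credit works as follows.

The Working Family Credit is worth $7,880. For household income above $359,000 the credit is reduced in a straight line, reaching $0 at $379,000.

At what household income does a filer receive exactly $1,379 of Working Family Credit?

$375,500

$1,379 is 1,379/7,880 of the full $7,880, so 6,501/7,880 of the $20,000 range has been used: income = $359,000 + $20,000 × 6,501/7,880 = $375,500.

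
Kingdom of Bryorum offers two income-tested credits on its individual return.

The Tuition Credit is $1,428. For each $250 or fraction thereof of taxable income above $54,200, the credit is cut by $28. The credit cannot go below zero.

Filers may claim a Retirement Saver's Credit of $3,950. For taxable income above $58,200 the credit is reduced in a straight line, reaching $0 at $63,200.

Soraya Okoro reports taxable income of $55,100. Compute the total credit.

Tuition Credit: income exceeds $54,200 by $900, which is 4 full-or-partial $250 increments; reduction = 4 × $28 = $112, leaving $1,316.
Retirement Saver's Credit: $55,100 is at or below the $58,200 threshold, so the full $3,950 applies.
Total: $1,316 + $3,950 = $5,266.

$5,266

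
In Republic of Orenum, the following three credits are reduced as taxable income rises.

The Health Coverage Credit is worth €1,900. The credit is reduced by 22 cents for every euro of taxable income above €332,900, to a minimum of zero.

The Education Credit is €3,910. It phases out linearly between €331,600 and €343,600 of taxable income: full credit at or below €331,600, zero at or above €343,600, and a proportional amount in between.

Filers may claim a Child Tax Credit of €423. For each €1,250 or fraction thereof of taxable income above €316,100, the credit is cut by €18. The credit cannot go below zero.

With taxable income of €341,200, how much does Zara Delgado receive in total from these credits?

€901

Health Coverage Credit: 22% of the €8,300 excess over €332,900 is €1,826; credit = €1,900 − €1,826 = €74.
Education Credit: €341,200 is €9,600 into a €12,000 phase-out range, leaving 2,400/12,000 of the credit: €3,910 × 2,400/12,000 = €782.
Child Tax Credit: income exceeds €316,100 by €25,100, which is 21 full-or-partial €1,250 increments; reduction = 21 × €18 = €378, leaving €45.
Total: €74 + €782 + €45 = €901.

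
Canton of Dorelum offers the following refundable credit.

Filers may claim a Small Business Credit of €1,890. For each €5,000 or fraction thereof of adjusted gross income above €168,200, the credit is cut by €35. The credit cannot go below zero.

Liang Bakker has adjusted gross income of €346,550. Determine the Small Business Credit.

€630

Small Business Credit: income exceeds €168,200 by €178,350, which is 36 full-or-partial €5,000 increments; reduction = 36 × €35 = €1,260, leaving €630.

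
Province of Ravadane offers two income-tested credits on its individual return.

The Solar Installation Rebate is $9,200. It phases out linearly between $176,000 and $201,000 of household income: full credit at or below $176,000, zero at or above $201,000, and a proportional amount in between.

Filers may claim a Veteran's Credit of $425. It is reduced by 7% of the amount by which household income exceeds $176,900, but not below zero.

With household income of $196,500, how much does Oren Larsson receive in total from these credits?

Solar Installation Rebate: $196,500 is $20,500 into a $25,000 phase-out range, leaving 4,500/25,000 of the credit: $9,200 × 4,500/25,000 = $1,656.
Veteran's Credit: 7% of the $19,600 excess over $176,900 is $1,372 ≥ base, so the credit is $0.
Total: $1,656 + $0 = $1,656.

$1,656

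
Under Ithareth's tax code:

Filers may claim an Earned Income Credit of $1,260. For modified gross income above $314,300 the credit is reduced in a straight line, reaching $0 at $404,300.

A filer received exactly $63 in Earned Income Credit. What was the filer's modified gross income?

$63 is 63/1,260 of the full $1,260, so 1,197/1,260 of the $90,000 range has been used: income = $314,300 + $90,000 × 1,197/1,260 = $399,800.

$399,800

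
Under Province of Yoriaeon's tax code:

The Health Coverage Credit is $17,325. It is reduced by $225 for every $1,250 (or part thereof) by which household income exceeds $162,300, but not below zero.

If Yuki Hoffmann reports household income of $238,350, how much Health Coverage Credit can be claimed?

Health Coverage Credit: income exceeds $162,300 by $76,050, which is 61 full-or-partial $1,250 increments; reduction = 61 × $225 = $13,725, leaving $3,600.

$3,600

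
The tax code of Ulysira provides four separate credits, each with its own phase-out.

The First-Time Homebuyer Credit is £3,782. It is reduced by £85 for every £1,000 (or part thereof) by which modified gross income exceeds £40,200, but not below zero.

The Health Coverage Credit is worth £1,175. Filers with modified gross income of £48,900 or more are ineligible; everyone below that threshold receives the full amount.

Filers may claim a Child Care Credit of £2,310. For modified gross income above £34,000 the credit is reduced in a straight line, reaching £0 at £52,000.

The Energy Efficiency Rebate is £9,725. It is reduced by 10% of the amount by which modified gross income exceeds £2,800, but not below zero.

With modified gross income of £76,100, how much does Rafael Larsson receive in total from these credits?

£3,117

First-Time Homebuyer Credit: income exceeds £40,200 by £35,900, which is 36 full-or-partial £1,000 increments; reduction = 36 × £85 = £3,060, leaving £722.
Health Coverage Credit: £76,100 meets or exceeds the £48,900 cutoff, so the credit is £0.
Child Care Credit: £76,100 is at or above £52,000, so the credit is £0.
Energy Efficiency Rebate: 10% of the £73,300 excess over £2,800 is £7,330; credit = £9,725 − £7,330 = £2,395.
Total: £722 + £0 + £0 + £2,395 = £3,117.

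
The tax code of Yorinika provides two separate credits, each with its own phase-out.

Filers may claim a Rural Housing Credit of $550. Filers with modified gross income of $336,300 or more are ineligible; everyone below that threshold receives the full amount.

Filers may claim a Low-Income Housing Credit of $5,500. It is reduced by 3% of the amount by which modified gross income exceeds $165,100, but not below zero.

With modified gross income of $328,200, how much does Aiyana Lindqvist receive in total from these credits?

Rural Housing Credit: $328,200 is below the $336,300 cutoff, so the full $550 applies.
Low-Income Housing Credit: 3% of the $163,100 excess over $165,100 is $4,893; credit = $5,500 − $4,893 = $607.
Total: $550 + $607 = $1,157.

$1,157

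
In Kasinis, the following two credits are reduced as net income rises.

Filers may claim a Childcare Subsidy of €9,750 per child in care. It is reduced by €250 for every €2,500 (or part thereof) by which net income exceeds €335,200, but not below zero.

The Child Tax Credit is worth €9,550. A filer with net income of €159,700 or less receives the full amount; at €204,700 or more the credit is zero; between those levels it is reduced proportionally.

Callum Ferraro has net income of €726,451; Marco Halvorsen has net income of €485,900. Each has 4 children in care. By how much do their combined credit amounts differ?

€23,750

Callum (€726,451): Childcare Subsidy: base = 4 × €9,750 = €39,000. income exceeds €335,200 by €391,251 → 157 increments × €250 = €39,250 ≥ base, so the credit is €0. Child Tax Credit: €726,451 is at or above €204,700, so the credit is €0. total €0 + €0 = €0
Marco (€485,900): Childcare Subsidy: base = 4 × €9,750 = €39,000. income exceeds €335,200 by €150,700, which is 61 full-or-partial €2,500 increments; reduction = 61 × €250 = €15,250, leaving €23,750. Child Tax Credit: €485,900 is at or above €204,700, so the credit is €0. total €23,750 + €0 = €23,750
Difference: |€0 − €23,750| = €23,750.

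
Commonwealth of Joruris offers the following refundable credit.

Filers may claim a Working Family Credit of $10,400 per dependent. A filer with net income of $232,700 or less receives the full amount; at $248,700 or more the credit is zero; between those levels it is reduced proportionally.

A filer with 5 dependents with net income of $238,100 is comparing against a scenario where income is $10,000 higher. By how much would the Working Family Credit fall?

At $238,100 — base = 5 × $10,400 = $52,000. $238,100 is $5,400 into a $16,000 phase-out range, leaving 10,600/16,000 of the credit: $52,000 × 10,600/16,000 = $34,450.
At $248,100 — base = 5 × $10,400 = $52,000. $248,100 is $15,400 into a $16,000 phase-out range, leaving 600/16,000 of the credit: $52,000 × 600/16,000 = $1,950.
Lost: $34,450 − $1,950 = $32,500.

$32,500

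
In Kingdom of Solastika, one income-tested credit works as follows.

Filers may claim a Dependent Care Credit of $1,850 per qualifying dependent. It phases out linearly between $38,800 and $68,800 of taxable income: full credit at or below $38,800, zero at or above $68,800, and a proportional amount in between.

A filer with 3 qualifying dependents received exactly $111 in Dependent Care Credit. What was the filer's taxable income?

Full credit = 3 × $1,850 = $5,550.
$111 is 111/5,550 of the full $5,550, so 5,439/5,550 of the $30,000 range has been used: income = $38,800 + $30,000 × 5,439/5,550 = $68,200.

$68,200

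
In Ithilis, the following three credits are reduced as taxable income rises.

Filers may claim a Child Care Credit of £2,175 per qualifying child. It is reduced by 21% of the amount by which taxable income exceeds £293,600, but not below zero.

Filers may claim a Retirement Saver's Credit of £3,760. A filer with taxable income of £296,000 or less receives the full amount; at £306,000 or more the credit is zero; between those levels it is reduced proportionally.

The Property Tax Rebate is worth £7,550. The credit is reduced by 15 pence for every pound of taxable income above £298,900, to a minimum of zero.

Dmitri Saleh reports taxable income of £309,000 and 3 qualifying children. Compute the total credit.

£9,326

Child Care Credit: base = 3 × £2,175 = £6,525. 21% of the £15,400 excess over £293,600 is £3,234; credit = £6,525 − £3,234 = £3,291.
Retirement Saver's Credit: £309,000 is at or above £306,000, so the credit is £0.
Property Tax Rebate: 15% of the £10,100 excess over £298,900 is £1,515; credit = £7,550 − £1,515 = £6,035.
Total: £3,291 + £0 + £6,035 = £9,326.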